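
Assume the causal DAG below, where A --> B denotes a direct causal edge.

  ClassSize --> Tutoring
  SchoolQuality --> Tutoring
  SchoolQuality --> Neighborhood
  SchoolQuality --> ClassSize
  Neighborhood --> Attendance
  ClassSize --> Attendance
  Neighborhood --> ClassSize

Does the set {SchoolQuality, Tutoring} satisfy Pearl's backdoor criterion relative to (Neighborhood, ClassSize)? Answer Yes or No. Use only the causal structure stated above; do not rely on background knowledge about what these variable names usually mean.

No

Backdoor paths from Neighborhood to ClassSize (paths whose first edge points into Neighborhood):
  P1: Neighborhood <- SchoolQuality -> ClassSize
  P2: Neighborhood <- SchoolQuality -> Tutoring <- ClassSize
Condition 1 (no descendant of Neighborhood in the set): FAILS — Tutoring is a descendant of Neighborhood.
Condition 2 (every backdoor path blocked by {SchoolQuality, Tutoring}):
  P1: blocked at fork node SchoolQuality ∈ conditioning set.
  P2: blocked at fork node SchoolQuality ∈ conditioning set.
{SchoolQuality, Tutoring} does not satisfy the backdoor criterion.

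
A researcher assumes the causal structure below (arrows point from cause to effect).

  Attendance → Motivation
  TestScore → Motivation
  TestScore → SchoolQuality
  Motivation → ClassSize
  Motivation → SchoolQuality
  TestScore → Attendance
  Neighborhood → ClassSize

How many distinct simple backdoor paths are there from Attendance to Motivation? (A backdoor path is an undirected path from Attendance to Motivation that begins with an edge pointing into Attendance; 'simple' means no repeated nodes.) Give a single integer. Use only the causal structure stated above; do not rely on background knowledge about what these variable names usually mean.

A backdoor path from Attendance to Motivation is any simple undirected path whose first edge points into Attendance (i.e. leaves Attendance via a parent).
Parents of Attendance: {TestScore}.
Enumerating:
  P1: Attendance <- TestScore -> Motivation
  P2: Attendance <- TestScore -> SchoolQuality <- Motivation
That exhausts the simple backdoor paths. Count: 2.

2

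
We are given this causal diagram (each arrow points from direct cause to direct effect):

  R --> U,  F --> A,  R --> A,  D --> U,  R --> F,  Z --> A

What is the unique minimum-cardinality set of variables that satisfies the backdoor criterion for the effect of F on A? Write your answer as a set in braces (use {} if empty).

Variables eligible for adjustment (non-descendants of F, excluding F and A): {D, R, U, Z}.
Backdoor paths from F to A:
  P1: F <- R -> A
The empty set is not sufficient: P1 (F <- R -> A) has no collider blocking it and no conditioned non-collider, so it is open.
Try {R}:
  P1: blocked at fork node R ∈ conditioning set.
{R} contains no descendant of F and blocks every backdoor path.
No other singleton works — e.g. {D} leaves P1 open — so {R} is the unique smallest valid adjustment set.

{R}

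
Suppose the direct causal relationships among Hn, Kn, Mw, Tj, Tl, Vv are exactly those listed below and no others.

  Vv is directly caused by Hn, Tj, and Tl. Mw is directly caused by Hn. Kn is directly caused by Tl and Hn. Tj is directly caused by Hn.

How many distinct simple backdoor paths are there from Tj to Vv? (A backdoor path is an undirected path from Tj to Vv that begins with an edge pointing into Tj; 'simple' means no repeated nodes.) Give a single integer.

A backdoor path from Tj to Vv is any simple undirected path whose first edge points into Tj (i.e. leaves Tj via a parent).
Parents of Tj: {Hn}.
Enumerating:
  P1: Tj <- Hn -> Kn <- Tl -> Vv
  P2: Tj <- Hn -> Vv
That exhausts the simple backdoor paths. Count: 2.

2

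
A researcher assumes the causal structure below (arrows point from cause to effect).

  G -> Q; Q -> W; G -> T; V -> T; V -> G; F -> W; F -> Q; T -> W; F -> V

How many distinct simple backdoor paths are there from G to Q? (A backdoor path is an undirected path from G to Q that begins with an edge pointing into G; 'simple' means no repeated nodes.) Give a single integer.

4

A backdoor path from G to Q is any simple undirected path whose first edge points into G (i.e. leaves G via a parent).
Parents of G: {V}.
Enumerating:
  P1: G <- V <- F -> Q
  P2: G <- V <- F -> W <- Q
  P3: G <- V -> T -> W <- F -> Q
  P4: G <- V -> T -> W <- Q
That exhausts the simple backdoor paths. Count: 4.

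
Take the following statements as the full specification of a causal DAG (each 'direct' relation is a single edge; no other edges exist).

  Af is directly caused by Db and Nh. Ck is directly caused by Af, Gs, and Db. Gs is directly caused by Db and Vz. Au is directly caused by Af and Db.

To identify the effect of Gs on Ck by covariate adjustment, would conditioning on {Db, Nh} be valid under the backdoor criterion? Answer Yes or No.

Yes

Backdoor paths from Gs to Ck (paths whose first edge points into Gs):
  P1: Gs <- Db -> Af -> Ck
  P2: Gs <- Db -> Ck
  P3: Gs <- Db -> Au <- Af -> Ck
Condition 1 (no descendant of Gs in the set): holds — descendants of Gs are {Ck}; none are in {Db, Nh}.
Condition 2 (every backdoor path blocked by {Db, Nh}):
  P1: blocked at fork node Db ∈ conditioning set.
  P2: blocked at fork node Db ∈ conditioning set.
  P3: blocked at fork node Db ∈ conditioning set.
{Db, Nh} satisfies the backdoor criterion.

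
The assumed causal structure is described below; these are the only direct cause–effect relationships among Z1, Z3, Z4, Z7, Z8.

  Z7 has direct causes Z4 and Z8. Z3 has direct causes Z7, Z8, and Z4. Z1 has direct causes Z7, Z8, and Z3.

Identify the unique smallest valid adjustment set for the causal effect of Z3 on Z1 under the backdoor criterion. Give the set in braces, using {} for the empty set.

{Z7, Z8}

Variables eligible for adjustment (non-descendants of Z3, excluding Z3 and Z1): {Z4, Z7, Z8}.
Backdoor paths from Z3 to Z1:
  P1: Z3 <- Z8 -> Z7 -> Z1
  P2: Z3 <- Z8 -> Z1
  P3: Z3 <- Z4 -> Z7 <- Z8 -> Z1
  P4: Z3 <- Z4 -> Z7 -> Z1
  P5: Z3 <- Z7 <- Z8 -> Z1
  P6: Z3 <- Z7 -> Z1
The empty set is not sufficient: P1 (Z3 <- Z8 -> Z7 -> Z1) has no collider blocking it and no conditioned non-collider, so it is open.
Try {Z7, Z8}:
  P1: blocked at fork node Z8 ∈ conditioning set.
  P2: blocked at fork node Z8 ∈ conditioning set.
  P3: blocked at fork node Z8 ∈ conditioning set.
  P4: blocked at chain node Z7 ∈ conditioning set.
  P5: blocked at chain node Z7 ∈ conditioning set.
  P6: blocked at fork node Z7 ∈ conditioning set.
{Z7, Z8} contains no descendant of Z3 and blocks every backdoor path.
Every element of {Z7, Z8} is needed (dropping Z7 leaves P4 open; dropping Z8 leaves P2 open), so no proper subset is valid.
Among all size-2 subsets of the eligible variables, only {Z7, Z8} blocks every backdoor path, so it is the unique smallest valid adjustment set.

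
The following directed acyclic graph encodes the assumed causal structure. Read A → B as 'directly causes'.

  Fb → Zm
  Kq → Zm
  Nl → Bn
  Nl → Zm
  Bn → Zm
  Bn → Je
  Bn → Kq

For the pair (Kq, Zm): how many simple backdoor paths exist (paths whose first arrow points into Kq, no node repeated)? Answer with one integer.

2

A backdoor path from Kq to Zm is any simple undirected path whose first edge points into Kq (i.e. leaves Kq via a parent).
Parents of Kq: {Bn}.
Enumerating:
  P1: Kq <- Bn <- Nl -> Zm
  P2: Kq <- Bn -> Zm
That exhausts the simple backdoor paths. Count: 2.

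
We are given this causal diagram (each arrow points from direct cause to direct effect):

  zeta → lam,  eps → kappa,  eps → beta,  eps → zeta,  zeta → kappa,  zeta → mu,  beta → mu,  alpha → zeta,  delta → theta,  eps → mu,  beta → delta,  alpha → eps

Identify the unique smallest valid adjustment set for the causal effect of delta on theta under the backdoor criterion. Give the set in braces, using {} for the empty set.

{}

Variables eligible for adjustment (non-descendants of delta, excluding delta and theta): {alpha, beta, eps, kappa, lam, mu, zeta}.
Backdoor paths from delta to theta:
  (none)
With no backdoor paths the empty set already satisfies the criterion, and it is trivially minimal.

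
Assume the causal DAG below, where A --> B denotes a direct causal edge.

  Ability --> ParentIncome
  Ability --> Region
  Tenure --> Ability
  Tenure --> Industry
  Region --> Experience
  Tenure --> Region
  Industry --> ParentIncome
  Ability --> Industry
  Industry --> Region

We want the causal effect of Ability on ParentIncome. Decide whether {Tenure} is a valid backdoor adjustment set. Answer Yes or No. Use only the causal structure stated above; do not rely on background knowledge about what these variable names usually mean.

Yes

Backdoor paths from Ability to ParentIncome (paths whose first edge points into Ability):
  P1: Ability <- Tenure -> Industry -> ParentIncome
  P2: Ability <- Tenure -> Region <- Industry -> ParentIncome
Condition 1 (no descendant of Ability in the set): holds — descendants of Ability are {Experience, Industry, ParentIncome, Region}; none are in {Tenure}.
Condition 2 (every backdoor path blocked by {Tenure}):
  P1: blocked at fork node Tenure ∈ conditioning set.
  P2: blocked at fork node Tenure ∈ conditioning set.
{Tenure} satisfies the backdoor criterion.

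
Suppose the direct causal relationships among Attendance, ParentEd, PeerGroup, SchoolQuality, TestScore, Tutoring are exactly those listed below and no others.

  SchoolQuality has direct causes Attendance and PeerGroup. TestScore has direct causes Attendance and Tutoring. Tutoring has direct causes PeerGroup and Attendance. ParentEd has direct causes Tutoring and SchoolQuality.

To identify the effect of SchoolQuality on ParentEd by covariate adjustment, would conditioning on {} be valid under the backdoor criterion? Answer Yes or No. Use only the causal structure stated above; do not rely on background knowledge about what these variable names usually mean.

No

Backdoor paths from SchoolQuality to ParentEd (paths whose first edge points into SchoolQuality):
  P1: SchoolQuality <- PeerGroup -> Tutoring -> ParentEd
  P2: SchoolQuality <- Attendance -> Tutoring -> ParentEd
  P3: SchoolQuality <- Attendance -> TestScore <- Tutoring -> ParentEd
Condition 1 (no descendant of SchoolQuality in the set): holds — descendants of SchoolQuality are {ParentEd}; none are in {}.
Condition 2 (every backdoor path blocked by {}):
  P1: open — no interior node is in the conditioning set.
  P2: open — no interior node is in the conditioning set.
  P3: blocked at collider TestScore (neither it nor any descendant is in the conditioning set).
{} does not satisfy the backdoor criterion.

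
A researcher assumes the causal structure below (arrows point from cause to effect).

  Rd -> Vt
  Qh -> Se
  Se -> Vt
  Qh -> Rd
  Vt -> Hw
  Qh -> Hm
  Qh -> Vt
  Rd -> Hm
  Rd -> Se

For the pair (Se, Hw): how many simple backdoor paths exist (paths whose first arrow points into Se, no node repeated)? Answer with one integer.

6

A backdoor path from Se to Hw is any simple undirected path whose first edge points into Se (i.e. leaves Se via a parent).
Parents of Se: {Qh, Rd}.
Enumerating:
  P1: Se <- Qh -> Rd -> Vt -> Hw
  P2: Se <- Qh -> Hm <- Rd -> Vt -> Hw
  P3: Se <- Qh -> Vt -> Hw
  P4: Se <- Rd <- Qh -> Vt -> Hw
  P5: Se <- Rd -> Hm <- Qh -> Vt -> Hw
  P6: Se <- Rd -> Vt -> Hw
That exhausts the simple backdoor paths. Count: 6.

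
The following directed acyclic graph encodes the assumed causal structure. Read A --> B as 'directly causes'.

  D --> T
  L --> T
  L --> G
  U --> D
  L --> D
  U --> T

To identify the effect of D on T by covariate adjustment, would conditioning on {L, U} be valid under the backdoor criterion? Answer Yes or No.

Backdoor paths from D to T (paths whose first edge points into D):
  P1: D <- L -> T
  P2: D <- U -> T
Condition 1 (no descendant of D in the set): holds — descendants of D are {T}; none are in {L, U}.
Condition 2 (every backdoor path blocked by {L, U}):
  P1: blocked at fork node L ∈ conditioning set.
  P2: blocked at fork node U ∈ conditioning set.
{L, U} satisfies the backdoor criterion.

Yes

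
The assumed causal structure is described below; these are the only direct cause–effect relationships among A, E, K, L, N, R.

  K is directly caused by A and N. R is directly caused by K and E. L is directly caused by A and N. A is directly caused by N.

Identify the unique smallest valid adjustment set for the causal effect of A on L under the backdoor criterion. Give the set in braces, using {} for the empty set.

Variables eligible for adjustment (non-descendants of A, excluding A and L): {E, N}.
Backdoor paths from A to L:
  P1: A <- N -> L
The empty set is not sufficient: P1 (A <- N -> L) has no collider blocking it and no conditioned non-collider, so it is open.
Try {N}:
  P1: blocked at fork node N ∈ conditioning set.
{N} contains no descendant of A and blocks every backdoor path.
No other singleton works — e.g. {E} leaves P1 open — so {N} is the unique smallest valid adjustment set.

{N}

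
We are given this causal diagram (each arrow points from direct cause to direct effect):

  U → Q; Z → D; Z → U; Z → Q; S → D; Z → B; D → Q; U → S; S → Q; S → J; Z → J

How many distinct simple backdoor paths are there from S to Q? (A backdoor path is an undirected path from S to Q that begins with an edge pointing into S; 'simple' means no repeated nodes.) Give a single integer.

3

A backdoor path from S to Q is any simple undirected path whose first edge points into S (i.e. leaves S via a parent).
Parents of S: {U}.
Enumerating:
  P1: S <- U <- Z -> D -> Q
  P2: S <- U <- Z -> Q
  P3: S <- U -> Q
That exhausts the simple backdoor paths. Count: 3.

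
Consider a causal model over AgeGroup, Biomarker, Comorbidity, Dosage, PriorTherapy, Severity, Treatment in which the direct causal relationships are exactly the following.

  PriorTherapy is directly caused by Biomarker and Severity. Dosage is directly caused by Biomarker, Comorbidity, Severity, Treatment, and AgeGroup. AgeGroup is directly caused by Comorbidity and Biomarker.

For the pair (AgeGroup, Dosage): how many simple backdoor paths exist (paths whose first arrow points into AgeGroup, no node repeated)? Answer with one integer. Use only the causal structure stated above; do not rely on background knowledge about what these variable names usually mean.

3

A backdoor path from AgeGroup to Dosage is any simple undirected path whose first edge points into AgeGroup (i.e. leaves AgeGroup via a parent).
Parents of AgeGroup: {Biomarker, Comorbidity}.
Enumerating:
  P1: AgeGroup <- Comorbidity -> Dosage
  P2: AgeGroup <- Biomarker -> PriorTherapy <- Severity -> Dosage
  P3: AgeGroup <- Biomarker -> Dosage
That exhausts the simple backdoor paths. Count: 3.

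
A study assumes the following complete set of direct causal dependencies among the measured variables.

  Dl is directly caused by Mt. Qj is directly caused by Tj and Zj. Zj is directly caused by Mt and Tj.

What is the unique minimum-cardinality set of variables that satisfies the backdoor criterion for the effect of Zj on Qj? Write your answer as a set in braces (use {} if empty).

Variables eligible for adjustment (non-descendants of Zj, excluding Zj and Qj): {Dl, Mt, Tj}.
Backdoor paths from Zj to Qj:
  P1: Zj <- Tj -> Qj
The empty set is not sufficient: P1 (Zj <- Tj -> Qj) has no collider blocking it and no conditioned non-collider, so it is open.
Try {Tj}:
  P1: blocked at fork node Tj ∈ conditioning set.
{Tj} contains no descendant of Zj and blocks every backdoor path.
No other singleton works — e.g. {Mt} leaves P1 open — so {Tj} is the unique smallest valid adjustment set.

{Tj}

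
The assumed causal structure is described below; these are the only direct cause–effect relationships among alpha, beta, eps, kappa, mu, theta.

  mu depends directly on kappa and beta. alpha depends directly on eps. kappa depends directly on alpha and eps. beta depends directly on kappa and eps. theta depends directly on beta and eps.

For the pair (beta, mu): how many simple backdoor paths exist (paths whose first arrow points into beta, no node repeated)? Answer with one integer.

3

A backdoor path from beta to mu is any simple undirected path whose first edge points into beta (i.e. leaves beta via a parent).
Parents of beta: {eps, kappa}.
Enumerating:
  P1: beta <- eps -> alpha -> kappa -> mu
  P2: beta <- eps -> kappa -> mu
  P3: beta <- kappa -> mu
That exhausts the simple backdoor paths. Count: 3.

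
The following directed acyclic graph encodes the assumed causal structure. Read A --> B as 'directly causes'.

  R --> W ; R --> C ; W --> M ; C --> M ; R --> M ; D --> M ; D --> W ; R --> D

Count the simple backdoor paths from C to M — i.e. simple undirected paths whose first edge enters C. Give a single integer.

5

A backdoor path from C to M is any simple undirected path whose first edge points into C (i.e. leaves C via a parent).
Parents of C: {R}.
Enumerating:
  P1: C <- R -> D -> W -> M
  P2: C <- R -> D -> M
  P3: C <- R -> W <- D -> M
  P4: C <- R -> W -> M
  P5: C <- R -> M
That exhausts the simple backdoor paths. Count: 5.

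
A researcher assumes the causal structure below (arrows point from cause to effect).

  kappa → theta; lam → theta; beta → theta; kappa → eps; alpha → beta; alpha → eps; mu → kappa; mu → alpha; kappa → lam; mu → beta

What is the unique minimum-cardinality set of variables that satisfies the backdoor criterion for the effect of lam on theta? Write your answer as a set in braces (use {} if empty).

Variables eligible for adjustment (non-descendants of lam, excluding lam and theta): {alpha, beta, eps, kappa, mu}.
Backdoor paths from lam to theta:
  P1: lam <- kappa <- mu -> alpha -> beta -> theta
  P2: lam <- kappa <- mu -> beta -> theta
  P3: lam <- kappa -> theta
  P4: lam <- kappa -> eps <- alpha <- mu -> beta -> theta
  P5: lam <- kappa -> eps <- alpha -> beta -> theta
The empty set is not sufficient: P1 (lam <- kappa <- mu -> alpha -> beta -> theta) has no collider blocking it and no conditioned non-collider, so it is open.
Try {kappa}:
  P1: blocked at chain node kappa ∈ conditioning set.
  P2: blocked at chain node kappa ∈ conditioning set.
  P3: blocked at fork node kappa ∈ conditioning set.
  P4: blocked at fork node kappa ∈ conditioning set.
  P5: blocked at fork node kappa ∈ conditioning set.
{kappa} contains no descendant of lam and blocks every backdoor path.
No other singleton works — e.g. {mu} leaves P3 open — so {kappa} is the unique smallest valid adjustment set.

{kappa}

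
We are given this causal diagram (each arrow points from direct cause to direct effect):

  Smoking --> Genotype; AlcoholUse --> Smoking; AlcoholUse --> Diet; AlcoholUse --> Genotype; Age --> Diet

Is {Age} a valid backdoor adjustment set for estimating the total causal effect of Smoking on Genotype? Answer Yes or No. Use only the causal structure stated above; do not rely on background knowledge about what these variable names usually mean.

Backdoor paths from Smoking to Genotype (paths whose first edge points into Smoking):
  P1: Smoking <- AlcoholUse -> Genotype
Condition 1 (no descendant of Smoking in the set): holds — descendants of Smoking are {Genotype}; none are in {Age}.
Condition 2 (every backdoor path blocked by {Age}):
  P1: open — no interior node is in the conditioning set.
{Age} does not satisfy the backdoor criterion.

No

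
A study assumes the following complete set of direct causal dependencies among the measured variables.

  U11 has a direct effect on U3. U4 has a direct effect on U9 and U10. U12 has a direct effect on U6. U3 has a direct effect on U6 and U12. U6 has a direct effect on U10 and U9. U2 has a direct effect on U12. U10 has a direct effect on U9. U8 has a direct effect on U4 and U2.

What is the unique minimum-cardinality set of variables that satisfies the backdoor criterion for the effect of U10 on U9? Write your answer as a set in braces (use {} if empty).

Variables eligible for adjustment (non-descendants of U10, excluding U10 and U9): {U11, U12, U2, U3, U4, U6, U8}.
Backdoor paths from U10 to U9:
  P1: U10 <- U4 <- U8 -> U2 -> U12 <- U3 -> U6 -> U9
  P2: U10 <- U4 <- U8 -> U2 -> U12 -> U6 -> U9
  P3: U10 <- U4 -> U9
  P4: U10 <- U6 <- U3 -> U12 <- U2 <- U8 -> U4 -> U9
  P5: U10 <- U6 <- U12 <- U2 <- U8 -> U4 -> U9
  P6: U10 <- U6 -> U9
The empty set is not sufficient: P2 (U10 <- U4 <- U8 -> U2 -> U12 -> U6 -> U9) has no collider blocking it and no conditioned non-collider, so it is open.
Try {U4, U6}:
  P1: blocked at chain node U4 ∈ conditioning set.
  P2: blocked at chain node U4 ∈ conditioning set.
  P3: blocked at fork node U4 ∈ conditioning set.
  P4: blocked at chain node U6 ∈ conditioning set.
  P5: blocked at chain node U6 ∈ conditioning set.
  P6: blocked at fork node U6 ∈ conditioning set.
{U4, U6} contains no descendant of U10 and blocks every backdoor path.
Every element of {U4, U6} is needed (dropping U4 leaves P3 open; dropping U6 leaves P6 open), so no proper subset is valid.
Among all size-2 subsets of the eligible variables, only {U4, U6} blocks every backdoor path, so it is the unique smallest valid adjustment set.

{U4, U6}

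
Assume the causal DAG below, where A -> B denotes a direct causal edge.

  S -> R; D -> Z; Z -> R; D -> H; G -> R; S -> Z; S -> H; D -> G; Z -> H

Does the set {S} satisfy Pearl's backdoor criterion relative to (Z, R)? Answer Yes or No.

Backdoor paths from Z to R (paths whose first edge points into Z):
  P1: Z <- S -> R
  P2: Z <- S -> H <- D -> G -> R
  P3: Z <- D -> G -> R
  P4: Z <- D -> H <- S -> R
Condition 1 (no descendant of Z in the set): holds — descendants of Z are {H, R}; none are in {S}.
Condition 2 (every backdoor path blocked by {S}):
  P1: blocked at fork node S ∈ conditioning set.
  P2: blocked at fork node S ∈ conditioning set.
  P3: open — no interior node is in the conditioning set.
  P4: blocked at collider H (neither it nor any descendant is in the conditioning set).
{S} does not satisfy the backdoor criterion.

No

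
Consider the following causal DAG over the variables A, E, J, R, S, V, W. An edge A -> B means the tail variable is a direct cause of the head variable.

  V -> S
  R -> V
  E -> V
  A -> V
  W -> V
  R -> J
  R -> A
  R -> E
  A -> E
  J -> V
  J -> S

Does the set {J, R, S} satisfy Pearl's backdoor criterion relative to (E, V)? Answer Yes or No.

Backdoor paths from E to V (paths whose first edge points into E):
  P1: E <- R -> J -> V
  P2: E <- R -> J -> S <- V
  P3: E <- R -> A -> V
  P4: E <- R -> V
  P5: E <- A <- R -> J -> V
  P6: E <- A <- R -> J -> S <- V
  P7: E <- A <- R -> V
  P8: E <- A -> V
Condition 1 (no descendant of E in the set): FAILS — S is a descendant of E.
Condition 2 (every backdoor path blocked by {J, R, S}):
  P1: blocked at fork node R ∈ conditioning set.
  P2: blocked at fork node R ∈ conditioning set.
  P3: blocked at fork node R ∈ conditioning set.
  P4: blocked at fork node R ∈ conditioning set.
  P5: blocked at fork node R ∈ conditioning set.
  P6: blocked at fork node R ∈ conditioning set.
  P7: blocked at fork node R ∈ conditioning set.
  P8: open — no interior node is in the conditioning set.
{J, R, S} does not satisfy the backdoor criterion.

No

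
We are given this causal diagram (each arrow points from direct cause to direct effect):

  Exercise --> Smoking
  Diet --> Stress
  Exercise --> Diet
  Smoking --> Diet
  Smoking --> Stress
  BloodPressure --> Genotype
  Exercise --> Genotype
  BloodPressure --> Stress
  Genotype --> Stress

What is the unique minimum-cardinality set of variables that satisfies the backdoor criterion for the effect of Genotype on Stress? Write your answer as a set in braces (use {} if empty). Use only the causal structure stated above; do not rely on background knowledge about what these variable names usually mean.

Variables eligible for adjustment (non-descendants of Genotype, excluding Genotype and Stress): {BloodPressure, Diet, Exercise, Smoking}.
Backdoor paths from Genotype to Stress:
  P1: Genotype <- Exercise -> Smoking -> Diet -> Stress
  P2: Genotype <- Exercise -> Smoking -> Stress
  P3: Genotype <- Exercise -> Diet <- Smoking -> Stress
  P4: Genotype <- Exercise -> Diet -> Stress
  P5: Genotype <- BloodPressure -> Stress
The empty set is not sufficient: P1 (Genotype <- Exercise -> Smoking -> Diet -> Stress) has no collider blocking it and no conditioned non-collider, so it is open.
Try {BloodPressure, Exercise}:
  P1: blocked at fork node Exercise ∈ conditioning set.
  P2: blocked at fork node Exercise ∈ conditioning set.
  P3: blocked at fork node Exercise ∈ conditioning set.
  P4: blocked at fork node Exercise ∈ conditioning set.
  P5: blocked at fork node BloodPressure ∈ conditioning set.
{BloodPressure, Exercise} contains no descendant of Genotype and blocks every backdoor path.
Every element of {BloodPressure, Exercise} is needed (dropping BloodPressure leaves P5 open; dropping Exercise leaves P1 open), so no proper subset is valid.
Among all size-2 subsets of the eligible variables, only {BloodPressure, Exercise} blocks every backdoor path, so it is the unique smallest valid adjustment set.

{BloodPressure, Exercise}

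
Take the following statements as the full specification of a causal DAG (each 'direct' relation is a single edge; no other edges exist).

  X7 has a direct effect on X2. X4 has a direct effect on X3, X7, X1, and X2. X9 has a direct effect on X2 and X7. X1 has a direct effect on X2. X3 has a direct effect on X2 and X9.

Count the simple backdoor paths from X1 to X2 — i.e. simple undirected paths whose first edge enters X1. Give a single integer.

7

A backdoor path from X1 to X2 is any simple undirected path whose first edge points into X1 (i.e. leaves X1 via a parent).
Parents of X1: {X4}.
Enumerating:
  P1: X1 <- X4 -> X3 -> X9 -> X7 -> X2
  P2: X1 <- X4 -> X3 -> X9 -> X2
  P3: X1 <- X4 -> X3 -> X2
  P4: X1 <- X4 -> X7 <- X9 <- X3 -> X2
  P5: X1 <- X4 -> X7 <- X9 -> X2
  P6: X1 <- X4 -> X7 -> X2
  P7: X1 <- X4 -> X2
That exhausts the simple backdoor paths. Count: 7.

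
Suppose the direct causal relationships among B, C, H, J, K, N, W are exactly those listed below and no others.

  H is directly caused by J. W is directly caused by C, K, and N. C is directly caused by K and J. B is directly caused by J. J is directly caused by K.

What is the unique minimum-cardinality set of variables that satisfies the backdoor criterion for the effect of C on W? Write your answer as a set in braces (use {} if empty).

Variables eligible for adjustment (non-descendants of C, excluding C and W): {B, H, J, K, N}.
Backdoor paths from C to W:
  P1: C <- K -> W
  P2: C <- J <- K -> W
The empty set is not sufficient: P1 (C <- K -> W) has no collider blocking it and no conditioned non-collider, so it is open.
Try {K}:
  P1: blocked at fork node K ∈ conditioning set.
  P2: blocked at fork node K ∈ conditioning set.
{K} contains no descendant of C and blocks every backdoor path.
No other singleton works — e.g. {J} leaves P1 open — so {K} is the unique smallest valid adjustment set.

{K}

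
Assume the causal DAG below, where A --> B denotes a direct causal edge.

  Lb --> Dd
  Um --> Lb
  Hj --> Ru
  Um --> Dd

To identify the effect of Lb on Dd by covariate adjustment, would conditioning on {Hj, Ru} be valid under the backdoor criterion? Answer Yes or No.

No

Backdoor paths from Lb to Dd (paths whose first edge points into Lb):
  P1: Lb <- Um -> Dd
Condition 1 (no descendant of Lb in the set): holds — descendants of Lb are {Dd}; none are in {Hj, Ru}.
Condition 2 (every backdoor path blocked by {Hj, Ru}):
  P1: open — no interior node is in the conditioning set.
{Hj, Ru} does not satisfy the backdoor criterion.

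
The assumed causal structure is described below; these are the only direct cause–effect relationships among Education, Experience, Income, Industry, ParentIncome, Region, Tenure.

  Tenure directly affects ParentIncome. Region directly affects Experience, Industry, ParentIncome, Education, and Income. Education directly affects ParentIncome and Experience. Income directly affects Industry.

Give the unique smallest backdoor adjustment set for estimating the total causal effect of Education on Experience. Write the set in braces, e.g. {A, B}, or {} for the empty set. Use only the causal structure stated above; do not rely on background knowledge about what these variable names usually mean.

Variables eligible for adjustment (non-descendants of Education, excluding Education and Experience): {Income, Industry, Region, Tenure}.
Backdoor paths from Education to Experience:
  P1: Education <- Region -> Experience
The empty set is not sufficient: P1 (Education <- Region -> Experience) has no collider blocking it and no conditioned non-collider, so it is open.
Try {Region}:
  P1: blocked at fork node Region ∈ conditioning set.
{Region} contains no descendant of Education and blocks every backdoor path.
No other singleton works — e.g. {Income} leaves P1 open — so {Region} is the unique smallest valid adjustment set.

{Region}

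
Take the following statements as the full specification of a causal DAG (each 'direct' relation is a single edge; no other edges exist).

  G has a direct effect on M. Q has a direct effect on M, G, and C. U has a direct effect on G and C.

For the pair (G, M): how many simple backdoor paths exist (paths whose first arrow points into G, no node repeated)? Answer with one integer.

A backdoor path from G to M is any simple undirected path whose first edge points into G (i.e. leaves G via a parent).
Parents of G: {Q, U}.
Enumerating:
  P1: G <- U -> C <- Q -> M
  P2: G <- Q -> M
That exhausts the simple backdoor paths. Count: 2.

2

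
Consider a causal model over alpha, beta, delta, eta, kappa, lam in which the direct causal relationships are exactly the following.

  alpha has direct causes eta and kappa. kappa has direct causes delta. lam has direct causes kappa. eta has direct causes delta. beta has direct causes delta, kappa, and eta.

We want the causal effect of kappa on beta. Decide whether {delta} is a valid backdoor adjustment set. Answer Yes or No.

Yes

Backdoor paths from kappa to beta (paths whose first edge points into kappa):
  P1: kappa <- delta -> eta -> beta
  P2: kappa <- delta -> beta
Condition 1 (no descendant of kappa in the set): holds — descendants of kappa are {alpha, beta, lam}; none are in {delta}.
Condition 2 (every backdoor path blocked by {delta}):
  P1: blocked at fork node delta ∈ conditioning set.
  P2: blocked at fork node delta ∈ conditioning set.
{delta} satisfies the backdoor criterion.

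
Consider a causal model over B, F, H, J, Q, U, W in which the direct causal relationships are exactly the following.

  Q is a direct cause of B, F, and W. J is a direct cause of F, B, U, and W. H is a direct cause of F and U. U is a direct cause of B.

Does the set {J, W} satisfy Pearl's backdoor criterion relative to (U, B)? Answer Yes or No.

Backdoor paths from U to B (paths whose first edge points into U):
  P1: U <- J -> W <- Q -> B
  P2: U <- J -> B
  P3: U <- J -> F <- Q -> B
  P4: U <- H -> F <- J -> W <- Q -> B
  P5: U <- H -> F <- J -> B
  P6: U <- H -> F <- Q -> W <- J -> B
  P7: U <- H -> F <- Q -> B
Condition 1 (no descendant of U in the set): holds — descendants of U are {B}; none are in {J, W}.
Condition 2 (every backdoor path blocked by {J, W}):
  P1: blocked at fork node J ∈ conditioning set.
  P2: blocked at fork node J ∈ conditioning set.
  P3: blocked at fork node J ∈ conditioning set.
  P4: blocked at collider F (neither it nor any descendant is in the conditioning set).
  P5: blocked at collider F (neither it nor any descendant is in the conditioning set).
  P6: blocked at collider F (neither it nor any descendant is in the conditioning set).
  P7: blocked at collider F (neither it nor any descendant is in the conditioning set).
{J, W} satisfies the backdoor criterion.

Yes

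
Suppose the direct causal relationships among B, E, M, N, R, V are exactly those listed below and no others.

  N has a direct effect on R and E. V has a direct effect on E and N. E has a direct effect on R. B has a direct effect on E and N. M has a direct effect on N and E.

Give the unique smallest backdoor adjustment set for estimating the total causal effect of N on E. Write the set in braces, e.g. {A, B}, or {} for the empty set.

{B, M, V}

Variables eligible for adjustment (non-descendants of N, excluding N and E): {B, M, V}.
Backdoor paths from N to E:
  P1: N <- M -> E
  P2: N <- V -> E
  P3: N <- B -> E
The empty set is not sufficient: P1 (N <- M -> E) has no collider blocking it and no conditioned non-collider, so it is open.
Try {B, M, V}:
  P1: blocked at fork node M ∈ conditioning set.
  P2: blocked at fork node V ∈ conditioning set.
  P3: blocked at fork node B ∈ conditioning set.
{B, M, V} contains no descendant of N and blocks every backdoor path.
Every element of {B, M, V} is needed (dropping B leaves P3 open; dropping M leaves P1 open; dropping V leaves P2 open), so no proper subset is valid.
Among all size-3 subsets of the eligible variables, only {B, M, V} blocks every backdoor path, so it is the unique smallest valid adjustment set.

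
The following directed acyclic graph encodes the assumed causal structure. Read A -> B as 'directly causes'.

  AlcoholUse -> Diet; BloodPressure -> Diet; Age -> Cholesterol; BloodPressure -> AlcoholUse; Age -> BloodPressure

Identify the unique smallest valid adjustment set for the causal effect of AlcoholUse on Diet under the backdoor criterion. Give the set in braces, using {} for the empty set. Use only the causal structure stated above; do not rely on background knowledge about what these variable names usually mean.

{BloodPressure}

Variables eligible for adjustment (non-descendants of AlcoholUse, excluding AlcoholUse and Diet): {Age, BloodPressure, Cholesterol}.
Backdoor paths from AlcoholUse to Diet:
  P1: AlcoholUse <- BloodPressure -> Diet
The empty set is not sufficient: P1 (AlcoholUse <- BloodPressure -> Diet) has no collider blocking it and no conditioned non-collider, so it is open.
Try {BloodPressure}:
  P1: blocked at fork node BloodPressure ∈ conditioning set.
{BloodPressure} contains no descendant of AlcoholUse and blocks every backdoor path.
No other singleton works — e.g. {Age} leaves P1 open — so {BloodPressure} is the unique smallest valid adjustment set.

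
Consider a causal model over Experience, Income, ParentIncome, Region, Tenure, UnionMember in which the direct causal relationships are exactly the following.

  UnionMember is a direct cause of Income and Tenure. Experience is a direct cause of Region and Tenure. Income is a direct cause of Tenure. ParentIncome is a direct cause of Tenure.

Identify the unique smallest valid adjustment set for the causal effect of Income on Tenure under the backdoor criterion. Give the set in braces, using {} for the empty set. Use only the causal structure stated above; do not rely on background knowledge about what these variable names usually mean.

Variables eligible for adjustment (non-descendants of Income, excluding Income and Tenure): {Experience, ParentIncome, Region, UnionMember}.
Backdoor paths from Income to Tenure:
  P1: Income <- UnionMember -> Tenure
The empty set is not sufficient: P1 (Income <- UnionMember -> Tenure) has no collider blocking it and no conditioned non-collider, so it is open.
Try {UnionMember}:
  P1: blocked at fork node UnionMember ∈ conditioning set.
{UnionMember} contains no descendant of Income and blocks every backdoor path.
No other singleton works — e.g. {ParentIncome} leaves P1 open — so {UnionMember} is the unique smallest valid adjustment set.

{UnionMember}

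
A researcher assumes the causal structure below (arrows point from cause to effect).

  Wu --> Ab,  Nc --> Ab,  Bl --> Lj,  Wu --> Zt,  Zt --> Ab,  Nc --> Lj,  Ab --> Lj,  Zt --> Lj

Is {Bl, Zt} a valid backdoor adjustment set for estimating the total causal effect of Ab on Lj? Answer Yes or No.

No

Backdoor paths from Ab to Lj (paths whose first edge points into Ab):
  P1: Ab <- Wu -> Zt -> Lj
  P2: Ab <- Zt -> Lj
  P3: Ab <- Nc -> Lj
Condition 1 (no descendant of Ab in the set): holds — descendants of Ab are {Lj}; none are in {Bl, Zt}.
Condition 2 (every backdoor path blocked by {Bl, Zt}):
  P1: blocked at chain node Zt ∈ conditioning set.
  P2: blocked at fork node Zt ∈ conditioning set.
  P3: open — no interior node is in the conditioning set.
{Bl, Zt} does not satisfy the backdoor criterion.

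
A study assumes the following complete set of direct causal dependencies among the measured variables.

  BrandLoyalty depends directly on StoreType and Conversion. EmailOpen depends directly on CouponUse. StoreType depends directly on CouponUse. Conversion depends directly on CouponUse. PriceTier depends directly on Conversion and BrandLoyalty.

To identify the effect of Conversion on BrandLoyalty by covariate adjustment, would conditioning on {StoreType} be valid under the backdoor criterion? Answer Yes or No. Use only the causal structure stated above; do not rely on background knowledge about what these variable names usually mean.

Backdoor paths from Conversion to BrandLoyalty (paths whose first edge points into Conversion):
  P1: Conversion <- CouponUse -> StoreType -> BrandLoyalty
Condition 1 (no descendant of Conversion in the set): holds — descendants of Conversion are {BrandLoyalty, PriceTier}; none are in {StoreType}.
Condition 2 (every backdoor path blocked by {StoreType}):
  P1: blocked at chain node StoreType ∈ conditioning set.
{StoreType} satisfies the backdoor criterion.

Yes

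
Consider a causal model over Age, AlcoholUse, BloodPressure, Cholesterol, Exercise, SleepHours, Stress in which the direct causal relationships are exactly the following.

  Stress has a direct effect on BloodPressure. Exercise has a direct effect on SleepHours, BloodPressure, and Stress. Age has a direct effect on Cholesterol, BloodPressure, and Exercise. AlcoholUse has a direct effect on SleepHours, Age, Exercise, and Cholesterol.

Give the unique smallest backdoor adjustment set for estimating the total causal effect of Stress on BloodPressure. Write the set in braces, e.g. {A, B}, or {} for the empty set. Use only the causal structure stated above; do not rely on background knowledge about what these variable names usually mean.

{Exercise}

Variables eligible for adjustment (non-descendants of Stress, excluding Stress and BloodPressure): {Age, AlcoholUse, Cholesterol, Exercise, SleepHours}.
Backdoor paths from Stress to BloodPressure:
  P1: Stress <- Exercise <- AlcoholUse -> Age -> BloodPressure
  P2: Stress <- Exercise <- AlcoholUse -> Cholesterol <- Age -> BloodPressure
  P3: Stress <- Exercise <- Age -> BloodPressure
  P4: Stress <- Exercise -> BloodPressure
  P5: Stress <- Exercise -> SleepHours <- AlcoholUse -> Age -> BloodPressure
  P6: Stress <- Exercise -> SleepHours <- AlcoholUse -> Cholesterol <- Age -> BloodPressure
The empty set is not sufficient: P1 (Stress <- Exercise <- AlcoholUse -> Age -> BloodPressure) has no collider blocking it and no conditioned non-collider, so it is open.
Try {Exercise}:
  P1: blocked at chain node Exercise ∈ conditioning set.
  P2: blocked at chain node Exercise ∈ conditioning set.
  P3: blocked at chain node Exercise ∈ conditioning set.
  P4: blocked at fork node Exercise ∈ conditioning set.
  P5: blocked at fork node Exercise ∈ conditioning set.
  P6: blocked at fork node Exercise ∈ conditioning set.
{Exercise} contains no descendant of Stress and blocks every backdoor path.
No other singleton works — e.g. {AlcoholUse} leaves P3 open — so {Exercise} is the unique smallest valid adjustment set.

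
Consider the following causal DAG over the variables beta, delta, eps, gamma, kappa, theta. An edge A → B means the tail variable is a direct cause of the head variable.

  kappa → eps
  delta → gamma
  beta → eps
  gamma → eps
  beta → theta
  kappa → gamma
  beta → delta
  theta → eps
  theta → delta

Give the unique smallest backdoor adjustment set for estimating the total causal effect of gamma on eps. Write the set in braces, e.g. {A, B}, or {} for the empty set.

{delta, kappa}

Variables eligible for adjustment (non-descendants of gamma, excluding gamma and eps): {beta, delta, kappa, theta}.
Backdoor paths from gamma to eps:
  P1: gamma <- kappa -> eps
  P2: gamma <- delta <- beta -> theta -> eps
  P3: gamma <- delta <- beta -> eps
  P4: gamma <- delta <- theta <- beta -> eps
  P5: gamma <- delta <- theta -> eps
The empty set is not sufficient: P1 (gamma <- kappa -> eps) has no collider blocking it and no conditioned non-collider, so it is open.
Try {delta, kappa}:
  P1: blocked at fork node kappa ∈ conditioning set.
  P2: blocked at chain node delta ∈ conditioning set.
  P3: blocked at chain node delta ∈ conditioning set.
  P4: blocked at chain node delta ∈ conditioning set.
  P5: blocked at chain node delta ∈ conditioning set.
{delta, kappa} contains no descendant of gamma and blocks every backdoor path.
Every element of {delta, kappa} is needed (dropping delta leaves P2 open; dropping kappa leaves P1 open), so no proper subset is valid.
Among all size-2 subsets of the eligible variables, only {delta, kappa} blocks every backdoor path, so it is the unique smallest valid adjustment set.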